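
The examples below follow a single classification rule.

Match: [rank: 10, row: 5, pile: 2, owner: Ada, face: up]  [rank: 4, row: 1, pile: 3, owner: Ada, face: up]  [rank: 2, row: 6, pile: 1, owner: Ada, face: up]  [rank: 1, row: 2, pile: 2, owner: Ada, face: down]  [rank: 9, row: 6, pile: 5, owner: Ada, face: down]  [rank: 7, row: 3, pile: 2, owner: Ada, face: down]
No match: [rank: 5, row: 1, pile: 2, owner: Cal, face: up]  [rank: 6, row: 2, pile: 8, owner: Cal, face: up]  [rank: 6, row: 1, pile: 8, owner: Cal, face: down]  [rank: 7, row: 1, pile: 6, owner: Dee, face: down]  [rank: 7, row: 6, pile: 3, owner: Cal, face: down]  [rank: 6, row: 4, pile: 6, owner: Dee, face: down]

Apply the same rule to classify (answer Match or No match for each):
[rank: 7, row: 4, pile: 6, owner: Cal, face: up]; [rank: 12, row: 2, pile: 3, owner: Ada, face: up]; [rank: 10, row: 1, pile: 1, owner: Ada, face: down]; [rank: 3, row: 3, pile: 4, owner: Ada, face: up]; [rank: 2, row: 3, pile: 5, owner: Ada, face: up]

No match, Match, Match, Match, Match

A rule that fits every label: owner is Ada — true of each 'Match' example, false of each 'No match' one.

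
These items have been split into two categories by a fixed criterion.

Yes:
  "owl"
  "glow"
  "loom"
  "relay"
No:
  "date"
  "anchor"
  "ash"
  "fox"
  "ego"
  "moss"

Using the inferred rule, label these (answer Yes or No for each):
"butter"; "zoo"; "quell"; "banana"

No, No, Yes, No

Comparing the two groups points to one rule — contains 'l'.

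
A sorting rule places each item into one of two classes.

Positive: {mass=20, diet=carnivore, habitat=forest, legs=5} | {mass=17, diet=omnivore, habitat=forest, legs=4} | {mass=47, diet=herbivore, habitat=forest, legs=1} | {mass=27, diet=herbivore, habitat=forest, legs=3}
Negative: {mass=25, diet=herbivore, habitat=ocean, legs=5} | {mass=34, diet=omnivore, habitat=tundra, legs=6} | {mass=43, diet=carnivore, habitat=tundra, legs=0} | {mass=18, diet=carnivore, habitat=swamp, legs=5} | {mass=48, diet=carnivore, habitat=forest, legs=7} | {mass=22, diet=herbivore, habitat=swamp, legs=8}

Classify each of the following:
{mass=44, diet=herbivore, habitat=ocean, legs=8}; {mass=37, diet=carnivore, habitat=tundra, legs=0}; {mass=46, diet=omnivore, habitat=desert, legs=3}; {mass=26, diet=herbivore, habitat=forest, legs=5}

Every 'Positive' example satisfies: habitat is forest AND legs ≤ 5. None of the 'Negative' examples do.
Negative: {mass=44, diet=herbivore, habitat=ocean, legs=8}, since habitat is ocean, legs = 8.
Negative: {mass=37, diet=carnivore, habitat=tundra, legs=0}, since habitat is tundra, legs = 0.
Negative: {mass=46, diet=omnivore, habitat=desert, legs=3}, since habitat is desert, legs = 3.
Positive: {mass=26, diet=herbivore, habitat=forest, legs=5}, since habitat is forest, legs = 5.

Negative, Negative, Negative, Positive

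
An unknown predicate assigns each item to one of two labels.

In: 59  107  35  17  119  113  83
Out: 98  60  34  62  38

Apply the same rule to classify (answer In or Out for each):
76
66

Out, Out

The distinguishing property — odd — holds for all the 'In' cases and none of the 'Out' cases.
76: 76 is even — doesn't match, so Out.
66: 66 is even — doesn't match, so Out.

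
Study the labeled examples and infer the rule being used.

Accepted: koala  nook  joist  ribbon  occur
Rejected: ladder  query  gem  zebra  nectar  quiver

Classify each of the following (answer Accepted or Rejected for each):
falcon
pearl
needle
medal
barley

One predicate separates the groups cleanly: contains 'o'.
falcon: has 'o' — checks out, so Accepted. pearl: no 'o' — doesn't qualify, so Rejected. needle: no 'o' — doesn't qualify, so Rejected. medal: no 'o' — doesn't qualify, so Rejected. barley: no 'o' — doesn't qualify, so Rejected.

Accepted, Rejected, Rejected, Rejected, Rejected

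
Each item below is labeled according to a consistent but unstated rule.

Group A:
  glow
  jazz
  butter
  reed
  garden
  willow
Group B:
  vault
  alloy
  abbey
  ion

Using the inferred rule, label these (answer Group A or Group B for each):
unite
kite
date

Group B, Group A, Group A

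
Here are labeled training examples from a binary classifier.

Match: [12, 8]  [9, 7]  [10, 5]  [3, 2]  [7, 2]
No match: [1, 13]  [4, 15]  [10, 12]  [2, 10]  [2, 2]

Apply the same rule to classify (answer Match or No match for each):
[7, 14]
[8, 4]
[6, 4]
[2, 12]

All 'Match' examples share one property — first > second — and every 'No match' example lacks it.

No match, Match, Match, No match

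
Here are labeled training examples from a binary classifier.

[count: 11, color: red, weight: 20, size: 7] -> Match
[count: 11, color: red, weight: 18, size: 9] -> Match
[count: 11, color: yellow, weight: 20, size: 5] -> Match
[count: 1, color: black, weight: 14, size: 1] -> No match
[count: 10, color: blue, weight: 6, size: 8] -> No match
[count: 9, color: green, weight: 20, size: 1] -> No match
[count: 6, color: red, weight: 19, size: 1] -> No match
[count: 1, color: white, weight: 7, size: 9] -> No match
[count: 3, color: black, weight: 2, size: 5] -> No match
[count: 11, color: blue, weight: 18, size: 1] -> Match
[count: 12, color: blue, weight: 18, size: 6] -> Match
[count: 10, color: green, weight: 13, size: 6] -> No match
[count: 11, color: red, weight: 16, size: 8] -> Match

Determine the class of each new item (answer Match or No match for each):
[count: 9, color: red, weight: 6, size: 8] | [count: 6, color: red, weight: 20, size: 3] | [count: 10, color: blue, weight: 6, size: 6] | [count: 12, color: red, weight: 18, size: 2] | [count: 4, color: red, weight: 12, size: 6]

No match, No match, No match, Match, No match

One predicate separates the groups cleanly: count ≥ 11.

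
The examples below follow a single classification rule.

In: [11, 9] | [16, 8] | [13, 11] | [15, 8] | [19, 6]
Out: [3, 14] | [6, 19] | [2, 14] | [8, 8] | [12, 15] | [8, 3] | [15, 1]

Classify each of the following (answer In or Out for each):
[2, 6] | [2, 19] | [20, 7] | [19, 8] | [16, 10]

Out, Out, In, In, In

The common property of the 'In' items is: first > second AND sum ≥ 17. No 'Out' item has it.
Out: [2, 6], since 2 < 6, 2+6 = 8. Out: [2, 19], since 2 < 19, 2+19 = 21. In: [20, 7], since 20 > 7, 20+7 = 27. In: [19, 8], since 19 > 8, 19+8 = 27. In: [16, 10], since 16 > 10, 16+10 = 26.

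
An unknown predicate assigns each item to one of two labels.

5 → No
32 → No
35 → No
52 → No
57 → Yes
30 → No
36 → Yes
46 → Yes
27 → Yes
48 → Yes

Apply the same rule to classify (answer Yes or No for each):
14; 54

The distinguishing property — digit sum ≥ 9 — holds for all the 'Yes' cases and none of the 'No' cases.
14: digit sum 1+4 = 5 — fails the rule, so No.
54: digit sum 5+4 = 9 — qualifies, so Yes.

No, Yes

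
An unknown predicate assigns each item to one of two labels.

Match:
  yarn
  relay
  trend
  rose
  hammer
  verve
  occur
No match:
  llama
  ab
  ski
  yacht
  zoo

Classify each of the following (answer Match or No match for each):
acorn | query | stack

The pattern is that an item is 'Match' exactly when: contains 'r'.
Match: acorn, since has 'r'. Match: query, since has 'r'. No match: stack, since no 'r'.

Match, Match, No match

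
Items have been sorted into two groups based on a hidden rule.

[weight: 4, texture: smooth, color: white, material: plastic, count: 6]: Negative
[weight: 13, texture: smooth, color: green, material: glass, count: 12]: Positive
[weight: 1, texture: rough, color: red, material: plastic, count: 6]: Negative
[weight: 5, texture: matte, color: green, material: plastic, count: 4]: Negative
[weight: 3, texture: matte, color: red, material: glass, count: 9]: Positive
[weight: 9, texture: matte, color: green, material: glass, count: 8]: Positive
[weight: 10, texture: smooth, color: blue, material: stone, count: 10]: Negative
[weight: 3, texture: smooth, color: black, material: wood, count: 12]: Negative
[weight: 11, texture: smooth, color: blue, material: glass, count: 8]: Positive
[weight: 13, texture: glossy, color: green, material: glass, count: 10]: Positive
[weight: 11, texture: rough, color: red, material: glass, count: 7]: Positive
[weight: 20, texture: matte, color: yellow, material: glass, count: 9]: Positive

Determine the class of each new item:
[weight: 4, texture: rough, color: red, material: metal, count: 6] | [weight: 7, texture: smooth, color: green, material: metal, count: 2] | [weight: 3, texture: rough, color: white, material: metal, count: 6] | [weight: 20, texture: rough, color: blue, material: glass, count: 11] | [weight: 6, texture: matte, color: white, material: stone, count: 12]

One predicate separates the groups cleanly: material is glass.

Negative, Negative, Negative, Positive, Negative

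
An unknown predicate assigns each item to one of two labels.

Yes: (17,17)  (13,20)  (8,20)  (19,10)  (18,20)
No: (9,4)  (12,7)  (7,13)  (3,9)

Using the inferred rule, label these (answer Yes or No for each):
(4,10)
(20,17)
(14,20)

No, Yes, Yes

The distinguishing property — sum ≥ 28 — holds for all the 'Yes' cases and none of the 'No' cases.
(4,10): 4+10 = 14 — fails this test, so No. (20,17): 20+17 = 37 — satisfies this, so Yes. (14,20): 14+20 = 34 — satisfies this, so Yes.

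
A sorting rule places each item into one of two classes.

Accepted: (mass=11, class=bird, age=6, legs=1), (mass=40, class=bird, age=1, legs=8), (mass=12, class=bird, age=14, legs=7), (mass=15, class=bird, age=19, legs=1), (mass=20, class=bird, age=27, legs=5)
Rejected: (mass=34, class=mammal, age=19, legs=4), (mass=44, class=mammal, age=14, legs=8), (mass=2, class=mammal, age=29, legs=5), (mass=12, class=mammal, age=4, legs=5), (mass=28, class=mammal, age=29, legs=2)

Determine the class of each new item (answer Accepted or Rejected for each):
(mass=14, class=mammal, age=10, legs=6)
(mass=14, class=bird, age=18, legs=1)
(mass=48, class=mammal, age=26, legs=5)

Rule: class is bird. This holds for each 'Accepted' example and fails for each 'Rejected' one.
Rejected: (mass=14, class=mammal, age=10, legs=6), since class is mammal.
Accepted: (mass=14, class=bird, age=18, legs=1), since class is bird.
Rejected: (mass=48, class=mammal, age=26, legs=5), since class is mammal.

Rejected, Accepted, Rejected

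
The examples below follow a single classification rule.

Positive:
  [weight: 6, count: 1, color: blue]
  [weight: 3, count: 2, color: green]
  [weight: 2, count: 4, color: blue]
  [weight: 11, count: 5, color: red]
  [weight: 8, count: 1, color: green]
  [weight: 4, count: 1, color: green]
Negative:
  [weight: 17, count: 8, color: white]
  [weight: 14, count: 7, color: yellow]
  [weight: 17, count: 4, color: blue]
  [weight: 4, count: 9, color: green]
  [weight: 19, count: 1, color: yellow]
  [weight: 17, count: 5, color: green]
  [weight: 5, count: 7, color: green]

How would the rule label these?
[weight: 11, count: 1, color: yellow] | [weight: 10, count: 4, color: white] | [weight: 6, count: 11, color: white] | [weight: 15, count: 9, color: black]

Positive, Positive, Negative, Negative

The distinguishing property — count ≤ 5 AND weight ≤ 11 — holds for all the 'Positive' cases and none of the 'Negative' cases.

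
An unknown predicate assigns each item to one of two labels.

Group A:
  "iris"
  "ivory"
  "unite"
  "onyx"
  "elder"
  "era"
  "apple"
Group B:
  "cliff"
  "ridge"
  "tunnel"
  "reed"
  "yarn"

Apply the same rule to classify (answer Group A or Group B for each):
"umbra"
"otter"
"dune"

Group A, Group A, Group B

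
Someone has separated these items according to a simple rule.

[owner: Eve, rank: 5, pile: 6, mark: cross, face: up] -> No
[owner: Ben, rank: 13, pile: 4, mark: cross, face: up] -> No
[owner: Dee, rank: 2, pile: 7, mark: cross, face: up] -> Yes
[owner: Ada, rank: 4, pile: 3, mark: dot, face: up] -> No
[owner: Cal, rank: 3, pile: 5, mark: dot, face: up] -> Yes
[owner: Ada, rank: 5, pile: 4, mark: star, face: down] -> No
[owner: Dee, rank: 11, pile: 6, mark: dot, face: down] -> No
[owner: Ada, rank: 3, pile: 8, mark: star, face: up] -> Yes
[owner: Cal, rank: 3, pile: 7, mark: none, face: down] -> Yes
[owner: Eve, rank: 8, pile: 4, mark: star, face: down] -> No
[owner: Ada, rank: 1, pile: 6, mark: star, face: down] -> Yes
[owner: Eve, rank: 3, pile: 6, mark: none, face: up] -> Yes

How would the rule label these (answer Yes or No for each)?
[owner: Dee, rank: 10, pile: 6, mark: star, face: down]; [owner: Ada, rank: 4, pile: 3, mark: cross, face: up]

No, No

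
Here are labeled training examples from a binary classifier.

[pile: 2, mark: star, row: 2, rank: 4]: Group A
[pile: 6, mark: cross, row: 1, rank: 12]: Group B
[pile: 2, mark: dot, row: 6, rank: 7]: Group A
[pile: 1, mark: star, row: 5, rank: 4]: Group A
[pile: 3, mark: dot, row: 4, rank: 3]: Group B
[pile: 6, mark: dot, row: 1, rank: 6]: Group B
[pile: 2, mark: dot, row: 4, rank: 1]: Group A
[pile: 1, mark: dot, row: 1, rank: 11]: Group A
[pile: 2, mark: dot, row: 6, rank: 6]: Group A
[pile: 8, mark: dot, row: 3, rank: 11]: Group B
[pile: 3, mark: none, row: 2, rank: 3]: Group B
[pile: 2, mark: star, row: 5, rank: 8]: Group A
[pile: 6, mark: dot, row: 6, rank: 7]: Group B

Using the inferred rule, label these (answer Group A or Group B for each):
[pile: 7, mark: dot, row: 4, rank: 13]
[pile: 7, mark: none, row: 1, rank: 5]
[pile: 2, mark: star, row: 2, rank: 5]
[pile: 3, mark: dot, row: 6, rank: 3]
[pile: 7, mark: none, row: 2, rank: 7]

Group B, Group B, Group A, Group B, Group B

All 'Group A' examples share one property — pile ≤ 2 — and every 'Group B' example lacks it.
[pile: 7, mark: dot, row: 4, rank: 13] — pile = 7, hence Group B. [pile: 7, mark: none, row: 1, rank: 5] — pile = 7, hence Group B. [pile: 2, mark: star, row: 2, rank: 5] — pile = 2, hence Group A. [pile: 3, mark: dot, row: 6, rank: 3] — pile = 3, hence Group B. [pile: 7, mark: none, row: 2, rank: 7] — pile = 7, hence Group B.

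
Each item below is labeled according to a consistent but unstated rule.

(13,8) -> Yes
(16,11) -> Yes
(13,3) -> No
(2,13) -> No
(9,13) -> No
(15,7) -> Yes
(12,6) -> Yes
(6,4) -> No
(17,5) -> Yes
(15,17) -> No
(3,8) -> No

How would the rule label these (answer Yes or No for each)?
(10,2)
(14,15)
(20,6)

No, No, Yes

All 'Yes' examples share one property — first > second AND sum ≥ 18 — and every 'No' example lacks it.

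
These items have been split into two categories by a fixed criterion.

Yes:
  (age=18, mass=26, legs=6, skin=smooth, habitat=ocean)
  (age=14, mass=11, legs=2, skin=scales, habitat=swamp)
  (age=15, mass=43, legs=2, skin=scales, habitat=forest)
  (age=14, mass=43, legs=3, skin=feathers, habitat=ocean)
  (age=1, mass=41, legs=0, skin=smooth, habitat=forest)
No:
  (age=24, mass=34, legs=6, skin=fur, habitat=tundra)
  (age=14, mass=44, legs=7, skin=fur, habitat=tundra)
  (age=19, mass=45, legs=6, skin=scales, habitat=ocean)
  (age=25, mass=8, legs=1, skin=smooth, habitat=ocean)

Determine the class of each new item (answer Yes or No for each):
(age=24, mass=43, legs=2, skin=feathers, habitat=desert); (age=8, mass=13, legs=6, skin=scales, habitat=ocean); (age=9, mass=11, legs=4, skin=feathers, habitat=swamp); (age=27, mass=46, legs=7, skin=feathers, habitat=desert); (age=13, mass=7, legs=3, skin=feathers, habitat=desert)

The rule appears to be: legs ≤ 6 AND age ≤ 18.
(age=24, mass=43, legs=2, skin=feathers, habitat=desert) → legs = 2, age = 24 → No.
(age=8, mass=13, legs=6, skin=scales, habitat=ocean) → legs = 6, age = 8 → Yes.
(age=9, mass=11, legs=4, skin=feathers, habitat=swamp) → legs = 4, age = 9 → Yes.
(age=27, mass=46, legs=7, skin=feathers, habitat=desert) → legs = 7, age = 27 → No.
(age=13, mass=7, legs=3, skin=feathers, habitat=desert) → legs = 3, age = 13 → Yes.

No, Yes, Yes, No, Yes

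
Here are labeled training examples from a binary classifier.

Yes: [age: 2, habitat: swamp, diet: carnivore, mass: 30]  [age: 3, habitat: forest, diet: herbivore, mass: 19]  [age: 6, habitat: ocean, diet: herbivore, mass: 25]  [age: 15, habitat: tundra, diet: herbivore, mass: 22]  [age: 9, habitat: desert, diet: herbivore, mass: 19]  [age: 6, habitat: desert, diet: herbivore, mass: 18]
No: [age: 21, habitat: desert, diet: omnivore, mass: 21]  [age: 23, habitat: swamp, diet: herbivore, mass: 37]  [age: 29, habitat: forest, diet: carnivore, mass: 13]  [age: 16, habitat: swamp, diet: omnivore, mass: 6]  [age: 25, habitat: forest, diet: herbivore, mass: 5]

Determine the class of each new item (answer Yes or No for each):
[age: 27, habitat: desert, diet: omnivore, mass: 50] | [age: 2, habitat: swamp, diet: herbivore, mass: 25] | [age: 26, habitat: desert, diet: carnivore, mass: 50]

The distinguishing property — age ≤ 15 — holds for all the 'Yes' cases and none of the 'No' cases.
[age: 27, habitat: desert, diet: omnivore, mass: 50]: age = 27, does not fit → No. [age: 2, habitat: swamp, diet: herbivore, mass: 25]: age = 2, has this property → Yes. [age: 26, habitat: desert, diet: carnivore, mass: 50]: age = 26, does not fit → No.

No, Yes, No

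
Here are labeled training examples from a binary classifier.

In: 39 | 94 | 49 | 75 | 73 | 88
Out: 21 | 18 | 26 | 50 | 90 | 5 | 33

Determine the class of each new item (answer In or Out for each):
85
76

In, In

The pattern is that an item is 'In' exactly when: digit sum ≥ 10.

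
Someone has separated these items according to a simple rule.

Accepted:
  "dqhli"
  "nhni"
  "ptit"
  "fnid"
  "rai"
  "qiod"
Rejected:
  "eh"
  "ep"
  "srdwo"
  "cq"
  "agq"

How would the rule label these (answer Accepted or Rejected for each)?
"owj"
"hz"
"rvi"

Rejected, Rejected, Accepted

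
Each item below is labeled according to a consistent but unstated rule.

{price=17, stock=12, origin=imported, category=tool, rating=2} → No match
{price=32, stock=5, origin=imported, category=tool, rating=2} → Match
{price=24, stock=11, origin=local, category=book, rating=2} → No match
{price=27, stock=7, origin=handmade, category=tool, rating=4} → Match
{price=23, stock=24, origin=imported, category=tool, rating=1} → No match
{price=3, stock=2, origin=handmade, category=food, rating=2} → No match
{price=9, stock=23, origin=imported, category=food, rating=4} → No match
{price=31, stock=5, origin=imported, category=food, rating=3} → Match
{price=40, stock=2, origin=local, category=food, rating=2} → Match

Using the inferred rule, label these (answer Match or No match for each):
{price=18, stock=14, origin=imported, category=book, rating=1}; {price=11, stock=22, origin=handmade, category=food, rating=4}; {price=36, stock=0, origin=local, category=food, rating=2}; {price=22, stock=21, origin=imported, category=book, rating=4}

Rule: price ≥ 27. This holds for each 'Match' example and fails for each 'No match' one.
{price=18, stock=14, origin=imported, category=book, rating=1} → price = 18 → No match.
{price=11, stock=22, origin=handmade, category=food, rating=4} → price = 11 → No match.
{price=36, stock=0, origin=local, category=food, rating=2} → price = 36 → Match.
{price=22, stock=21, origin=imported, category=book, rating=4} → price = 22 → No match.

No match, No match, Match, No match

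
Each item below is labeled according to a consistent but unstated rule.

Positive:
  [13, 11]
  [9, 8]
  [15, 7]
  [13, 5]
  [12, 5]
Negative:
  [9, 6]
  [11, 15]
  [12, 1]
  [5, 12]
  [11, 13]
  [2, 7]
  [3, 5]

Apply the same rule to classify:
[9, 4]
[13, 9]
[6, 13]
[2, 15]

The classifier is using: first > second AND sum ≥ 17.
[9, 4] → 9 > 4, 9+4 = 13 → Negative.
[13, 9] → 13 > 9, 13+9 = 22 → Positive.
[6, 13] → 6 < 13, 6+13 = 19 → Negative.
[2, 15] → 2 < 15, 2+15 = 17 → Negative.

Negative, Positive, Negative, Negative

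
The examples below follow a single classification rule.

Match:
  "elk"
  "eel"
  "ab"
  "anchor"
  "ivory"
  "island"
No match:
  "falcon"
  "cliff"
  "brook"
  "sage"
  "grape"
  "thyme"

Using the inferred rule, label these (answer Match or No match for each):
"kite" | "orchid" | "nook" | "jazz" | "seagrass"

No match, Match, No match, No match, No match

The simplest hypothesis consistent with all the labels is: starts with a vowel.
"kite": starts with 'k' — does not pass, so No match. "orchid": starts with 'o' — has this property, so Match. "nook": starts with 'n' — does not pass, so No match. "jazz": starts with 'j' — does not pass, so No match. "seagrass": starts with 's' — does not pass, so No match.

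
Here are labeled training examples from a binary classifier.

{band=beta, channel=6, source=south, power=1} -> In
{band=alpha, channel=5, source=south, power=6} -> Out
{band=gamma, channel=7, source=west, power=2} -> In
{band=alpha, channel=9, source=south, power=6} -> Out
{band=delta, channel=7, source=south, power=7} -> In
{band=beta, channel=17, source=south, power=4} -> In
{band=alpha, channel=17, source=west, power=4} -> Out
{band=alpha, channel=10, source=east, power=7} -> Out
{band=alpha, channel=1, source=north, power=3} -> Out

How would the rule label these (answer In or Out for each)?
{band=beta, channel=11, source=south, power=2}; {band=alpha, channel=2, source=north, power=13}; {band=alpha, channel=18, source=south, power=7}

'In' ⟺ band is not alpha.
In: {band=beta, channel=11, source=south, power=2}, since band is beta. Out: {band=alpha, channel=2, source=north, power=13}, since band is alpha. Out: {band=alpha, channel=18, source=south, power=7}, since band is alpha.

In, Out, Out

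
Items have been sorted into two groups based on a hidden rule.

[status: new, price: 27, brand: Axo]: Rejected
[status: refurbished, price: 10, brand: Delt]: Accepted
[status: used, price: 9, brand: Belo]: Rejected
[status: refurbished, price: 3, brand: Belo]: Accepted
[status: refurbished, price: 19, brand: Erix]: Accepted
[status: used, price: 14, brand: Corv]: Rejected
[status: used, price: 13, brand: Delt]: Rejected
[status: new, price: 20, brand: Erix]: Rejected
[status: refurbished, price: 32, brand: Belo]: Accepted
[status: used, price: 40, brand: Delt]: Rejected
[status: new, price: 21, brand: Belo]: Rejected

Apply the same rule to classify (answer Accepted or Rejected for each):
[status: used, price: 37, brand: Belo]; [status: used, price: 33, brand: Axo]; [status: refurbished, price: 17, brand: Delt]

The simplest hypothesis consistent with all the labels is: status is refurbished.
[status: used, price: 37, brand: Belo]: status is used, fails this test → Rejected.
[status: used, price: 33, brand: Axo]: status is used, fails this test → Rejected.
[status: refurbished, price: 17, brand: Delt]: status is refurbished, passes → Accepted.

Rejected, Rejected, Accepted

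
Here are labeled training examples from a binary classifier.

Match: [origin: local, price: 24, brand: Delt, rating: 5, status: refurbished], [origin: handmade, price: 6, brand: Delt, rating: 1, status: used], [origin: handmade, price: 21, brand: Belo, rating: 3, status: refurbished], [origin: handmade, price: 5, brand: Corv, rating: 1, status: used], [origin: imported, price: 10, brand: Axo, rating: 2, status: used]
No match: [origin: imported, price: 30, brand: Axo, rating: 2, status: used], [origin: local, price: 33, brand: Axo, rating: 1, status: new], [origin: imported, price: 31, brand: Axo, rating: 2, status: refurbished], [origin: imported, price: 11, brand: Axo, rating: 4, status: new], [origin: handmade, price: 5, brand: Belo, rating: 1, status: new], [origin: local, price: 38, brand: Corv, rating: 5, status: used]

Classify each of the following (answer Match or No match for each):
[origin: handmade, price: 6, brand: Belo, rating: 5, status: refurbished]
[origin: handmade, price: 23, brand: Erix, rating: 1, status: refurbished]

Every 'Match' example satisfies: status is not new AND price ≤ 24. None of the 'No match' examples do.
[origin: handmade, price: 6, brand: Belo, rating: 5, status: refurbished]: Match (status is refurbished, price = 6).
[origin: handmade, price: 23, brand: Erix, rating: 1, status: refurbished]: Match (status is refurbished, price = 23).

Match, Match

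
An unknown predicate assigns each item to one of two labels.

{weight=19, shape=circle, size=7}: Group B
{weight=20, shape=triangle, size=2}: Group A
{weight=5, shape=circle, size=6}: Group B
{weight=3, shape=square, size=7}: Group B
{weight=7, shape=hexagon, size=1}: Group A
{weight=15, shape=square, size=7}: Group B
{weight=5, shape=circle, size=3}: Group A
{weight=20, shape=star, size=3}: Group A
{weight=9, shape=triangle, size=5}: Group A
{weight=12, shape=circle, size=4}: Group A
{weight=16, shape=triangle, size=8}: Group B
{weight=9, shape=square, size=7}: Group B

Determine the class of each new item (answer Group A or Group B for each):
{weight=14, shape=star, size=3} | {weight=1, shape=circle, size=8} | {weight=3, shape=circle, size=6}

The common property of the 'Group A' items is: size ≤ 5. No 'Group B' item has it.
{weight=14, shape=star, size=3} — size = 3, hence Group A. {weight=1, shape=circle, size=8} — size = 8, hence Group B. {weight=3, shape=circle, size=6} — size = 6, hence Group B.

Group A, Group B, Group B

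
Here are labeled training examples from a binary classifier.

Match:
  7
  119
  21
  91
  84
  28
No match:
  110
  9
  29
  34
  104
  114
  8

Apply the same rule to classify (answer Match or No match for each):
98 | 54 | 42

Match, No match, Match

All 'Match' examples share one property — multiple of 7 — and every 'No match' example lacks it.
Match: 98, since 98 = 7·14. No match: 54, since 54 = 7·7 + 5. Match: 42, since 42 = 7·6.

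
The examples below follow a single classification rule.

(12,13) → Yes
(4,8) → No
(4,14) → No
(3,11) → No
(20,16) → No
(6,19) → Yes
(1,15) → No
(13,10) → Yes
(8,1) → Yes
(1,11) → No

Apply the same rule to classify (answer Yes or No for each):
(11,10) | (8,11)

Yes, Yes

All 'Yes' examples share one property — sum is odd — and every 'No' example lacks it.
Yes: (11,10), since 11+10 = 21.
Yes: (8,11), since 8+11 = 19.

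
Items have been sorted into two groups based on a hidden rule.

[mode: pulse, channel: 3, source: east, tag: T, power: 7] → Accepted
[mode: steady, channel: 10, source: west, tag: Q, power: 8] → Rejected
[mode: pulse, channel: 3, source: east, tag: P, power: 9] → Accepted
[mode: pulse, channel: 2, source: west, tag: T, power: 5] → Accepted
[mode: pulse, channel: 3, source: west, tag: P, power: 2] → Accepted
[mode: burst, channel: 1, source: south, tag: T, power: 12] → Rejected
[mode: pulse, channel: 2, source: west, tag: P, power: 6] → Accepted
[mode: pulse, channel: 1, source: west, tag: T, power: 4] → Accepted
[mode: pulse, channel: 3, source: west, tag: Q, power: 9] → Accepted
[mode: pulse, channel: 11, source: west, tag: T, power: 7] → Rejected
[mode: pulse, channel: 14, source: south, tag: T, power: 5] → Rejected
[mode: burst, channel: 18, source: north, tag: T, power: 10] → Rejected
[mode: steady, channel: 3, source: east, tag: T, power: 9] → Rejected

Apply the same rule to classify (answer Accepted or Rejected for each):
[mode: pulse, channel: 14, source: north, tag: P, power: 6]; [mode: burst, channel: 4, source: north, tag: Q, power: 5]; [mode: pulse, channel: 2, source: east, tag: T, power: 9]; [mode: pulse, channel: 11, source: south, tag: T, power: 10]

Rejected, Rejected, Accepted, Rejected

'Accepted' ⟺ mode is pulse AND channel ≤ 3.
[mode: pulse, channel: 14, source: north, tag: P, power: 6] → mode is pulse, channel = 14 → Rejected.
[mode: burst, channel: 4, source: north, tag: Q, power: 5] → mode is burst, channel = 4 → Rejected.
[mode: pulse, channel: 2, source: east, tag: T, power: 9] → mode is pulse, channel = 2 → Accepted.
[mode: pulse, channel: 11, source: south, tag: T, power: 10] → mode is pulse, channel = 11 → Rejected.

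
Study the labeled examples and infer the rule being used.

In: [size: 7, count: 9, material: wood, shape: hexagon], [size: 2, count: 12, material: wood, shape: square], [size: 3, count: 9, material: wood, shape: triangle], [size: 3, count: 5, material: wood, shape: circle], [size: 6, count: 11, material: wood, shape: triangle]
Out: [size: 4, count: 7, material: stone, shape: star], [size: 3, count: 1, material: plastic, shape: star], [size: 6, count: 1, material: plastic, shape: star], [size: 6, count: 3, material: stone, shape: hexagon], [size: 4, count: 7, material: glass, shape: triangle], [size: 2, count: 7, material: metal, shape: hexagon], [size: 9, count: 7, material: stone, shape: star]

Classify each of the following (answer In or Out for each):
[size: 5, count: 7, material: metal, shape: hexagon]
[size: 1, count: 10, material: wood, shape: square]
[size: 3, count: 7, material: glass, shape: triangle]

Out, In, Out

A rule that fits every label: material is wood — true of each 'In' example, false of each 'Out' one.
[size: 5, count: 7, material: metal, shape: hexagon] → material is metal → Out. [size: 1, count: 10, material: wood, shape: square] → material is wood → In. [size: 3, count: 7, material: glass, shape: triangle] → material is glass → Out.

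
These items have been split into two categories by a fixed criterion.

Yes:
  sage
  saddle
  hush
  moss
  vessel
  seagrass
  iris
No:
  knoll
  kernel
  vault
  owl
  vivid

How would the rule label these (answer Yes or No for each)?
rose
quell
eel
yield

Looking at the examples, the only property every 'Yes' case has and every 'No' case lacks is: contains 's'.
rose → has 's' → Yes.
quell → no 's' → No.
eel → no 's' → No.
yield → no 's' → No.

Yes, No, No, No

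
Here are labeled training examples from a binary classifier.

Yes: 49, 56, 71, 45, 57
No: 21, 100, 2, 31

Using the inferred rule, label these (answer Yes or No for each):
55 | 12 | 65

The pattern is that an item is 'Yes' exactly when: digit sum ≥ 5.
55: digit sum 5+5 = 10 — checks out, so Yes.
12: digit sum 1+2 = 3 — lacks this property, so No.
65: digit sum 6+5 = 11 — checks out, so Yes.

Yes, No, Yes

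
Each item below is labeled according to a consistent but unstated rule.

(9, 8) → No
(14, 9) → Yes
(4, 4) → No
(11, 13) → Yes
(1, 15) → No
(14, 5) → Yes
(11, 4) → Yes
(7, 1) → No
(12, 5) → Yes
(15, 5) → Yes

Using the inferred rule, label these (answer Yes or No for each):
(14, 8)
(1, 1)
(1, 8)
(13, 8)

Yes, No, No, Yes

The distinguishing property — first ≥ 11 — holds for all the 'Yes' cases and none of the 'No' cases.
Yes: (14, 8), since first 14.
No: (1, 1), since first 1.
No: (1, 8), since first 1.
Yes: (13, 8), since first 13.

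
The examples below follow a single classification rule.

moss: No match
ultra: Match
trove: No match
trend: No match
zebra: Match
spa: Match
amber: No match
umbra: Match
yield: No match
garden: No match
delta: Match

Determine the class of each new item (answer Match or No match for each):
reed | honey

No match, No match

All 'Match' examples share one property — ends with 'a' — and every 'No match' example lacks it.
reed → ends with 'd' → No match. honey → ends with 'y' → No match.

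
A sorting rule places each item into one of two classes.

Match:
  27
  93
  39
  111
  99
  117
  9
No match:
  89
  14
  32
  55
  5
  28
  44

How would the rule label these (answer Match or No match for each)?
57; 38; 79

Match, No match, No match

All 'Match' examples share one property — multiple of 3 — and every 'No match' example lacks it.
57: 57 = 3·19 — satisfies this, so Match. 38: 38 = 3·12 + 2 — does not pass, so No match. 79: 79 = 3·26 + 1 — does not pass, so No match.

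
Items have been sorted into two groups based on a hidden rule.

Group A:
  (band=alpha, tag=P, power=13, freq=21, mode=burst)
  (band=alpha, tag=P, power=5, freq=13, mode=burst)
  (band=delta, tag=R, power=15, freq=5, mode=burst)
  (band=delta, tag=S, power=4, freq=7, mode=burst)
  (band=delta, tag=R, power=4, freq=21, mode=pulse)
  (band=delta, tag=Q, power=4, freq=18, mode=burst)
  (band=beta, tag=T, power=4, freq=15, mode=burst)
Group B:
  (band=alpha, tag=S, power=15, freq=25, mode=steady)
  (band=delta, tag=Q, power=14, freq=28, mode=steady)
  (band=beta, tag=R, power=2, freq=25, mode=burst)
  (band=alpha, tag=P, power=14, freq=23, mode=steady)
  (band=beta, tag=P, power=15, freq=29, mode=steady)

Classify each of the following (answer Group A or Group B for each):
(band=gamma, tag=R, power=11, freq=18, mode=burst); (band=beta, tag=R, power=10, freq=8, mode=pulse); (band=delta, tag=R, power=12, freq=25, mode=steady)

The classifier is using: freq ≤ 21.
(band=gamma, tag=R, power=11, freq=18, mode=burst): Group A (freq = 18).
(band=beta, tag=R, power=10, freq=8, mode=pulse): Group A (freq = 8).
(band=delta, tag=R, power=12, freq=25, mode=steady): Group B (freq = 25).

Group A, Group A, Group B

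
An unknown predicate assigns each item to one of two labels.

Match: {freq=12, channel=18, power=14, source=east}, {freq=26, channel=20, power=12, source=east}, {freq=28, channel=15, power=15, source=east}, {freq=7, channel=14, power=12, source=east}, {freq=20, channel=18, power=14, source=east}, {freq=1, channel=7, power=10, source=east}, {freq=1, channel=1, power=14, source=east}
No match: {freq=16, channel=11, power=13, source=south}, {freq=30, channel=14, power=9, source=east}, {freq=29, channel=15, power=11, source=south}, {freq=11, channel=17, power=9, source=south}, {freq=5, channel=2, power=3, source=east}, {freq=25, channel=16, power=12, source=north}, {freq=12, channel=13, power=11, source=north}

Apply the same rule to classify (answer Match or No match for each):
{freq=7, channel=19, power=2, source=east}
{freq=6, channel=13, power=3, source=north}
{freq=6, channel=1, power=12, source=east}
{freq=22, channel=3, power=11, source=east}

No match, No match, Match, Match

The simplest hypothesis consistent with all the labels is: source is east AND power ≥ 10.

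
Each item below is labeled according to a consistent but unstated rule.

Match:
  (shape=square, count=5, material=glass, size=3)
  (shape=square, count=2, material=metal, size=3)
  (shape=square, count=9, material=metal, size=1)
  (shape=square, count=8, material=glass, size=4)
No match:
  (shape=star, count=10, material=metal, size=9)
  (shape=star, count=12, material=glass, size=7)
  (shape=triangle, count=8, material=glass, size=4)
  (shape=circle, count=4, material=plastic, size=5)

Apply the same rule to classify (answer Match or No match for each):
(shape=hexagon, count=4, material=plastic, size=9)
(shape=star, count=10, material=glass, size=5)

A rule that fits every label: shape is square — true of each 'Match' example, false of each 'No match' one.

No match, No match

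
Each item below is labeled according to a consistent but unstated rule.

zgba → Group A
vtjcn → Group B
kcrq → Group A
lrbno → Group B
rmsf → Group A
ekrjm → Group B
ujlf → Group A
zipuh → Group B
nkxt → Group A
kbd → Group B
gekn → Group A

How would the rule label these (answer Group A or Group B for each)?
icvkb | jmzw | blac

Group B, Group A, Group A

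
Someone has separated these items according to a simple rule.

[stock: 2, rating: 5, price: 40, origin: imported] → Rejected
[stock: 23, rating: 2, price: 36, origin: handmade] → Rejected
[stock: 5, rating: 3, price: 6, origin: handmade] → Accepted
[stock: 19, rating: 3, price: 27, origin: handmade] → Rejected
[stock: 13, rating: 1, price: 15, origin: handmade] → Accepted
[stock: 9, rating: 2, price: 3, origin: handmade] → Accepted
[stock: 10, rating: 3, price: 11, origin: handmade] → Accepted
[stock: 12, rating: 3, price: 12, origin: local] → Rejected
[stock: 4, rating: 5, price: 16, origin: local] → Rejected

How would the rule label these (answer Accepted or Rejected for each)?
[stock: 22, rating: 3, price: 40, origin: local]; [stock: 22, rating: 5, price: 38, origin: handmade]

One predicate separates the groups cleanly: origin is handmade AND price ≤ 15.
[stock: 22, rating: 3, price: 40, origin: local]: Rejected (origin is local, price = 40). [stock: 22, rating: 5, price: 38, origin: handmade]: Rejected (origin is handmade, price = 38).

Rejected, Rejected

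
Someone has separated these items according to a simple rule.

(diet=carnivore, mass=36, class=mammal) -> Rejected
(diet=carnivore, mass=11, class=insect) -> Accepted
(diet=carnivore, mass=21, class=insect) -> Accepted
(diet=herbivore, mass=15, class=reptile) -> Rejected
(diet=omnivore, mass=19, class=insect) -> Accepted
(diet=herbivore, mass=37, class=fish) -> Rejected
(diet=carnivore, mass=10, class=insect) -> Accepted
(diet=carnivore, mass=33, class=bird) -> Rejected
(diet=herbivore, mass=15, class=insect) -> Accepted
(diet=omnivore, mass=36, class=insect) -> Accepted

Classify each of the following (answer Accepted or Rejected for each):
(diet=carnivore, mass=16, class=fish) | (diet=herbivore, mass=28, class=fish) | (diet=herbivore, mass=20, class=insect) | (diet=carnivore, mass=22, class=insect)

Rejected, Rejected, Accepted, Accepted

Comparing the two groups points to one rule — class is insect.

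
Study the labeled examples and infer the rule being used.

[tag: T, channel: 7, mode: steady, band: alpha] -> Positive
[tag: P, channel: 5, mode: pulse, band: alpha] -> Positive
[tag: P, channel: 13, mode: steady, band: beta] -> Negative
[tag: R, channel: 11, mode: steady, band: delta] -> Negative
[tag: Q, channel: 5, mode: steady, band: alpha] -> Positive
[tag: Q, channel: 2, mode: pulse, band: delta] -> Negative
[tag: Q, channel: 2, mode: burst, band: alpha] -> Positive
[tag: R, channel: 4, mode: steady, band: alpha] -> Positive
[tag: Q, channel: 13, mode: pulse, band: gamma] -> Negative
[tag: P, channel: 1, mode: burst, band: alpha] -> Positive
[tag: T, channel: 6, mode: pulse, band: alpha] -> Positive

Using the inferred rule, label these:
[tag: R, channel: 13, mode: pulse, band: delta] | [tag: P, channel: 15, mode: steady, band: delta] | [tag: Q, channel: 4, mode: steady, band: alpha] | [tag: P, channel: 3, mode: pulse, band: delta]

'Positive' ⟺ band is alpha.

Negative, Negative, Positive, Negative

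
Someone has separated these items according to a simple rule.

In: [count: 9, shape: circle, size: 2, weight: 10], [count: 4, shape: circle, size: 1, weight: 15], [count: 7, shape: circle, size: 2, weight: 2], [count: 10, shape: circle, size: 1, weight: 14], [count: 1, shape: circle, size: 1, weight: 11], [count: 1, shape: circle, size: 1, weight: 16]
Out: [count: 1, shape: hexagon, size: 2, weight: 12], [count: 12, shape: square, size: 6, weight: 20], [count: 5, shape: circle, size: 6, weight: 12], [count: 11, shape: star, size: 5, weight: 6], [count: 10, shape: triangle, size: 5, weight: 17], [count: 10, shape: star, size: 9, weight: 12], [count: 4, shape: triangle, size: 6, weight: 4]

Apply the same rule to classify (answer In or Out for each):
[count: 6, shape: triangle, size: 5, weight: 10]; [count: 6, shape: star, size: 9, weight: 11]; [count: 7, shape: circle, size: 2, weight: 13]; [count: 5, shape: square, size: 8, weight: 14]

Out, Out, In, Out

The classifier is using: shape is circle AND size ≤ 2.
[count: 6, shape: triangle, size: 5, weight: 10]: shape is triangle, size = 5, doesn't match → Out.
[count: 6, shape: star, size: 9, weight: 11]: shape is star, size = 9, doesn't match → Out.
[count: 7, shape: circle, size: 2, weight: 13]: shape is circle, size = 2, fits → In.
[count: 5, shape: square, size: 8, weight: 14]: shape is square, size = 8, doesn't match → Out.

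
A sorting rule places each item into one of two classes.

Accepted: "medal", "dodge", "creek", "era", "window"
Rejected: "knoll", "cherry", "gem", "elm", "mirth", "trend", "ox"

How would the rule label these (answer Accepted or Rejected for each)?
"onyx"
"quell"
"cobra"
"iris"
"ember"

The rule appears to be: has ≥ 2 vowels.
"onyx": 1 vowel — doesn't qualify, so Rejected.
"quell": 2 vowels — checks out, so Accepted.
"cobra": 2 vowels — checks out, so Accepted.
"iris": 2 vowels — checks out, so Accepted.
"ember": 2 vowels — checks out, so Accepted.

Rejected, Accepted, Accepted, Accepted, Accepted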